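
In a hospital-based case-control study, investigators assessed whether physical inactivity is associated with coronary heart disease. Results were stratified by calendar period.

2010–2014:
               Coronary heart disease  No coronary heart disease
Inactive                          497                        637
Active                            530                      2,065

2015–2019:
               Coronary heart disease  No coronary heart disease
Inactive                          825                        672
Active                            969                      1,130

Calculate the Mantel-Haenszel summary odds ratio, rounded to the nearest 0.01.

OR_MH = Σ(aᵢdᵢ/nᵢ) / Σ(bᵢcᵢ/nᵢ), where nᵢ is the stratum total.
Stratum 1 (2010–2014): n = 3729; a·d/n = 497·2065/3729 = 275.2226; b·c/n = 637·530/3729 = 90.5363
Stratum 2 (2015–2019): n = 3596; a·d/n = 825·1130/3596 = 259.2464; b·c/n = 672·969/3596 = 181.0812
OR_MH = (275.2226 + 259.2464) / (90.5363 + 181.0812) = 534.4690 / 271.6175 = 1.96773

1.97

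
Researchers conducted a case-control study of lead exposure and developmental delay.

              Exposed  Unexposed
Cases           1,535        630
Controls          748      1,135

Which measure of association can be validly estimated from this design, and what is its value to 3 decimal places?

Reading the table with exposure as columns: a = 1535 (Exposed, case), b = 748 (Exposed, non-case), c = 630 (Unexposed, case), d = 1135.
This is a case-control study: participants were sampled on outcome status, so risks in the source population cannot be estimated directly — relative risk is not valid here. The odds ratio is the appropriate measure.
OR = (a·d)/(b·c) = (1535 × 1135) / (748 × 630) = 1742225 / 471240 = 3.69711

3.697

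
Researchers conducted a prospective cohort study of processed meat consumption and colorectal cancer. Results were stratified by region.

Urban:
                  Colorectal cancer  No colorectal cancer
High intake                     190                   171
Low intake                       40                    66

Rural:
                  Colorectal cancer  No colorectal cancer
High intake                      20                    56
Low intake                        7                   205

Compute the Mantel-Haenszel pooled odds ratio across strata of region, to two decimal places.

2.57

OR_MH = Σ(aᵢdᵢ/nᵢ) / Σ(bᵢcᵢ/nᵢ), where nᵢ is the stratum total.
Stratum 1 (Urban): n = 467; a·d/n = 190·66/467 = 26.8522; b·c/n = 171·40/467 = 14.6467
Stratum 2 (Rural): n = 288; a·d/n = 20·205/288 = 14.2361; b·c/n = 56·7/288 = 1.3611
OR_MH = (26.8522 + 14.2361) / (14.6467 + 1.3611) = 41.0884 / 16.0078 = 2.56677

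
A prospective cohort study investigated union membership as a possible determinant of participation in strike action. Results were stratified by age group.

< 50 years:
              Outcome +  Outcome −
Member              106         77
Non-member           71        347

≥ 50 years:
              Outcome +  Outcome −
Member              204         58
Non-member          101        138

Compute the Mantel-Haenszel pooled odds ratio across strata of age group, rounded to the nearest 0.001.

5.647

OR_MH = Σ(aᵢdᵢ/nᵢ) / Σ(bᵢcᵢ/nᵢ), where nᵢ is the stratum total.
Stratum 1 (< 50 years): n = 601; a·d/n = 106·347/601 = 61.2013; b·c/n = 77·71/601 = 9.0965
Stratum 2 (≥ 50 years): n = 501; a·d/n = 204·138/501 = 56.1916; b·c/n = 58·101/501 = 11.6926
OR_MH = (61.2013 + 56.1916) / (9.0965 + 11.6926) = 117.3929 / 20.7891 = 5.64685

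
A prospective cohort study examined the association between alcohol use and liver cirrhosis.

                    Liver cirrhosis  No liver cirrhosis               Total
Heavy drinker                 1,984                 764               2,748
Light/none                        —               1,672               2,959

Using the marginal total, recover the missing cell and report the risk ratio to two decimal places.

1.66

The missing cell is in the unexposed row: 2959 − 1672 = 1287.
So a = 1984, b = 764, c = 1287, d = 1672.
RR = [a/(a+b)] / [c/(c+d)] = (1984/2748) / (1287/2959) = 0.72198/0.43494 = 1.65994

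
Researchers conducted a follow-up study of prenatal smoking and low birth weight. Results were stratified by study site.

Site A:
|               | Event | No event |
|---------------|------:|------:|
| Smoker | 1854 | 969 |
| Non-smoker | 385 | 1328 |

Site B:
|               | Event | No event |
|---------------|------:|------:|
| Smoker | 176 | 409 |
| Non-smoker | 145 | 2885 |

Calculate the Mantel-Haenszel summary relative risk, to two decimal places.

RR_MH = Σ(aᵢ·n₀ᵢ/nᵢ) / Σ(cᵢ·n₁ᵢ/nᵢ), with n₁ᵢ = aᵢ+bᵢ (exposed), n₀ᵢ = cᵢ+dᵢ (unexposed), nᵢ = n₁ᵢ+n₀ᵢ.
Stratum 1 (Site A): n₁ = 2823, n₀ = 1713, n = 4536; a·n₀/n = 1854·1713/4536 = 700.1548; c·n₁/n = 385·2823/4536 = 239.6065
Stratum 2 (Site B): n₁ = 585, n₀ = 3030, n = 3615; a·n₀/n = 176·3030/3615 = 147.5187; c·n₁/n = 145·585/3615 = 23.4647
RR_MH = (700.1548 + 147.5187) / (239.6065 + 23.4647) = 847.6734 / 263.0712 = 3.22222

3.22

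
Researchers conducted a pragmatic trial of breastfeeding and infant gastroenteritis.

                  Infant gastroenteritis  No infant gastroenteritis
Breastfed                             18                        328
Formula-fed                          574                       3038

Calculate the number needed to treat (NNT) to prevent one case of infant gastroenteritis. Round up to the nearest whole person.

Risk in treated group = 18/346 = 0.05202; risk in control = 574/3612 = 0.15891.
Absolute risk reduction = 0.15891 − 0.05202 = 0.10689
NNT = 1 / ARR = 1 / 0.10689 = 9.355 → round up → 10

10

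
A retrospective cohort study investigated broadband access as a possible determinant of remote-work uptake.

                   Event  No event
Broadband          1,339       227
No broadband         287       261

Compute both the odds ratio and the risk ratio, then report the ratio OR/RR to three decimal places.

3.286

Cells: a = 1339, b = 227, c = 287, d = 261.
OR = (1339·261)/(227·287) = 349479/65149 = 5.36430
Risk in exposed = 1339/1566 = 0.85504; risk in unexposed = 287/548 = 0.52372; RR = 1.63263
OR/RR = 5.36430 / 1.63263 = 3.28568
The outcome is not rare, so the OR lies further from 1 than the RR.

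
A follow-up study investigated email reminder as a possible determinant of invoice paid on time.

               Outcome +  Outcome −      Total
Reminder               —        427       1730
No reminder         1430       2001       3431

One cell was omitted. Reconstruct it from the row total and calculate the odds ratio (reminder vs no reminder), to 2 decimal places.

4.27

The missing cell is in the exposed row: 1730 − 427 = 1303.
So a = 1303, b = 427, c = 1430, d = 2001.
OR = (a·d)/(b·c) = (1303 × 2001) / (427 × 1430) = 2607303 / 610610 = 4.27000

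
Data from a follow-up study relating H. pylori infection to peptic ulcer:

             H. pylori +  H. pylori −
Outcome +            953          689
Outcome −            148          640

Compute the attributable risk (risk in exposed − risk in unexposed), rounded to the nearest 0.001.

Reading the table with exposure as columns: a = 953 (H. pylori +, case), b = 148 (H. pylori +, non-case), c = 689 (H. pylori −, case), d = 640.
Risk in exposed = 953/1101 = 0.865577; risk in unexposed = 689/1329 = 0.518435.
Risk difference = 0.865577 − 0.518435 = 0.347142

0.347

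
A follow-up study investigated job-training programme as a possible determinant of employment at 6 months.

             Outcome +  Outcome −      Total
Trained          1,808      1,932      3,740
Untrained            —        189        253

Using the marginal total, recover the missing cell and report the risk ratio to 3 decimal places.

The missing cell is in the unexposed row: 253 − 189 = 64.
So a = 1808, b = 1932, c = 64, d = 189.
RR = [a/(a+b)] / [c/(c+d)] = (1808/3740) / (64/253) = 0.48342/0.25296 = 1.91103

1.911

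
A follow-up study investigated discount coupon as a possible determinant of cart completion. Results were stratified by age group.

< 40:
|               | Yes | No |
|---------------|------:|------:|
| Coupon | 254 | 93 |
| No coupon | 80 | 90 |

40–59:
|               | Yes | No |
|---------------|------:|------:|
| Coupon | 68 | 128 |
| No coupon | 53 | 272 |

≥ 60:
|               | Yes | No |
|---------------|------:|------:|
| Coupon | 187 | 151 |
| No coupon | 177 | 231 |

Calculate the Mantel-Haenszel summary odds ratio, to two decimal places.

2.18

OR_MH = Σ(aᵢdᵢ/nᵢ) / Σ(bᵢcᵢ/nᵢ), where nᵢ is the stratum total.
Stratum 1 (< 40): n = 517; a·d/n = 254·90/517 = 44.2166; b·c/n = 93·80/517 = 14.3907
Stratum 2 (40–59): n = 521; a·d/n = 68·272/521 = 35.5010; b·c/n = 128·53/521 = 13.0211
Stratum 3 (≥ 60): n = 746; a·d/n = 187·231/746 = 57.9048; b·c/n = 151·177/746 = 35.8271
OR_MH = (44.2166 + 35.5010 + 57.9048) / (14.3907 + 13.0211 + 35.8271) = 137.6224 / 63.2389 = 2.17623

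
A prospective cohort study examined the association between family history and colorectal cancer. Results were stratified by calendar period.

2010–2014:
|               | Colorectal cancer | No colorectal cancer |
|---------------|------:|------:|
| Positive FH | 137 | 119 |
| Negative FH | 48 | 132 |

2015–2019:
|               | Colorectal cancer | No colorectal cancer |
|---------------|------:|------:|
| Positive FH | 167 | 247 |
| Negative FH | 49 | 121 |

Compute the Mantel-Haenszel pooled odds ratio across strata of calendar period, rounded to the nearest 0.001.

OR_MH = Σ(aᵢdᵢ/nᵢ) / Σ(bᵢcᵢ/nᵢ), where nᵢ is the stratum total.
Stratum 1 (2010–2014): n = 436; a·d/n = 137·132/436 = 41.4771; b·c/n = 119·48/436 = 13.1009
Stratum 2 (2015–2019): n = 584; a·d/n = 167·121/584 = 34.6010; b·c/n = 247·49/584 = 20.7243
OR_MH = (41.4771 + 34.6010) / (13.1009 + 20.7243) = 76.0781 / 33.8252 = 2.24915

2.249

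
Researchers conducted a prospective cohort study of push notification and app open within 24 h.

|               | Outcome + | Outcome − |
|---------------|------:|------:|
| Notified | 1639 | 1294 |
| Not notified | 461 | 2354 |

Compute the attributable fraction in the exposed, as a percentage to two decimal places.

Cells: a = 1639, b = 1294, c = 461, d = 2354.
Risk in exposed = 1639/2933 = 0.55881; risk in unexposed = 461/2815 = 0.16377.
RR = 0.55881/0.16377 = 3.41228
AR% = (RR − 1)/RR × 100 = (3.41228 − 1)/3.41228 × 100 = 70.6941%

70.69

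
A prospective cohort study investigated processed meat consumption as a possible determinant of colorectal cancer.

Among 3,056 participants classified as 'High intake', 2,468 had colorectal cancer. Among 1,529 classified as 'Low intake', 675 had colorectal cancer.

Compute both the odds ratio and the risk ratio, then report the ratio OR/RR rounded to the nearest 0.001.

2.903

From the description: a = 2468, b = 588, c = 675, d = 854.
OR = (2468·854)/(588·675) = 2107672/396900 = 5.31034
Risk in exposed = 2468/3056 = 0.80759; risk in unexposed = 675/1529 = 0.44147; RR = 1.82934
OR/RR = 5.31034 / 1.82934 = 2.90286
The outcome is not rare, so the OR lies further from 1 than the RR.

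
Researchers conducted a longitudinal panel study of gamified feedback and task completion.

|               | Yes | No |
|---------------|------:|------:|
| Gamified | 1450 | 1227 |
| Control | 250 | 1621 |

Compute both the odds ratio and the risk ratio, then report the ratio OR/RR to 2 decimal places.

1.89

Cells: a = 1450, b = 1227, c = 250, d = 1621.
OR = (1450·1621)/(1227·250) = 2350450/306750 = 7.66243
Risk in exposed = 1450/2677 = 0.54165; risk in unexposed = 250/1871 = 0.13362; RR = 4.05372
OR/RR = 7.66243 / 4.05372 = 1.89022
The outcome is not rare, so the OR lies further from 1 than the RR.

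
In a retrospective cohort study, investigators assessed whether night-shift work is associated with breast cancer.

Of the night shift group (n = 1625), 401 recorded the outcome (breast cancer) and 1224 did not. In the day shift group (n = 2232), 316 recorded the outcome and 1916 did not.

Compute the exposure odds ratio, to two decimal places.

From the description: a = 401, b = 1224, c = 316, d = 1916.
OR = (a·d)/(b·c) = (401 × 1916) / (1224 × 316) = 768316 / 386784 = 1.98642
The odds of breast cancer are about 1.99 times as high in the night shift group.

1.99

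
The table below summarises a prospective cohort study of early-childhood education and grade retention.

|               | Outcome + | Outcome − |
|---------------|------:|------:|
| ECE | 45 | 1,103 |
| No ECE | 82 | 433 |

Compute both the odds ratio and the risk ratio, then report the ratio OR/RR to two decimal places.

0.88

Cells: a = 45, b = 1103, c = 82, d = 433.
OR = (45·433)/(1103·82) = 19485/90446 = 0.21543
Risk in exposed = 45/1148 = 0.03920; risk in unexposed = 82/515 = 0.15922; RR = 0.24619
OR/RR = 0.21543 / 0.24619 = 0.87508
The outcome is not rare, so the OR lies further from 1 than the RR.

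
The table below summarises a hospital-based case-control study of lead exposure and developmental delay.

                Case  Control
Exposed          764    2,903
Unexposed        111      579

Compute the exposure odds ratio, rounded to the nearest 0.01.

1.37

Cells: a = 764, b = 2903, c = 111, d = 579.
OR = (a·d)/(b·c) = (764 × 579) / (2903 × 111) = 442356 / 322233 = 1.37278
The odds of developmental delay are about 1.37 times as high in the exposed group.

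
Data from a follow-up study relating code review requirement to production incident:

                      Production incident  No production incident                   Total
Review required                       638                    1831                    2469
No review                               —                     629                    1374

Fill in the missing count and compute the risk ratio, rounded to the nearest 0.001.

0.477

The missing cell is in the unexposed row: 1374 − 629 = 745.
So a = 638, b = 1831, c = 745, d = 629.
RR = [a/(a+b)] / [c/(c+d)] = (638/2469) / (745/1374) = 0.25840/0.54221 = 0.47657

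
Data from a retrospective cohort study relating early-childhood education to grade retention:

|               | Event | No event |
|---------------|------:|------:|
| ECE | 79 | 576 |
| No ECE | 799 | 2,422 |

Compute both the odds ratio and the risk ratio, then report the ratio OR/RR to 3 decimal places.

0.855

Cells: a = 79, b = 576, c = 799, d = 2422.
OR = (79·2422)/(576·799) = 191338/460224 = 0.41575
Risk in exposed = 79/655 = 0.12061; risk in unexposed = 799/3221 = 0.24806; RR = 0.48622
OR/RR = 0.41575 / 0.48622 = 0.85507
The outcome is not rare, so the OR lies further from 1 than the RR.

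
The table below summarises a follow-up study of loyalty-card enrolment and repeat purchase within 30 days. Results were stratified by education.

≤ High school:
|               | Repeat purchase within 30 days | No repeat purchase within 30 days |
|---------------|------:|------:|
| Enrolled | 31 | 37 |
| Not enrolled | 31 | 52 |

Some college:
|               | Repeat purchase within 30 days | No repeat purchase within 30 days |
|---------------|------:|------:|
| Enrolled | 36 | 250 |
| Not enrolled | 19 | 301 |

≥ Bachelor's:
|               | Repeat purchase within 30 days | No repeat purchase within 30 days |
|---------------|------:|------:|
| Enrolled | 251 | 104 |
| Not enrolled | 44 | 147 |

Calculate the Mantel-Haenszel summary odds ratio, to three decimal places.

4.037

OR_MH = Σ(aᵢdᵢ/nᵢ) / Σ(bᵢcᵢ/nᵢ), where nᵢ is the stratum total.
Stratum 1 (≤ High school): n = 151; a·d/n = 31·52/151 = 10.6755; b·c/n = 37·31/151 = 7.5960
Stratum 2 (Some college): n = 606; a·d/n = 36·301/606 = 17.8812; b·c/n = 250·19/606 = 7.8383
Stratum 3 (≥ Bachelor's): n = 546; a·d/n = 251·147/546 = 67.5769; b·c/n = 104·44/546 = 8.3810
OR_MH = (10.6755 + 17.8812 + 67.5769) / (7.5960 + 7.8383 + 8.3810) = 96.1336 / 23.8153 = 4.03664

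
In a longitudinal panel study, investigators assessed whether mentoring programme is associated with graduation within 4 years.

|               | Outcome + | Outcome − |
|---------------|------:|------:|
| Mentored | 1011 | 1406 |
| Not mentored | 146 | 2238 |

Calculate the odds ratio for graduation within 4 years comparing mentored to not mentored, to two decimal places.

Cells: a = 1011, b = 1406, c = 146, d = 2238.
OR = (a·d)/(b·c) = (1011 × 2238) / (1406 × 146) = 2262618 / 205276 = 11.02232
The odds of graduation within 4 years are about 11.02 times as high in the mentored group.

11.02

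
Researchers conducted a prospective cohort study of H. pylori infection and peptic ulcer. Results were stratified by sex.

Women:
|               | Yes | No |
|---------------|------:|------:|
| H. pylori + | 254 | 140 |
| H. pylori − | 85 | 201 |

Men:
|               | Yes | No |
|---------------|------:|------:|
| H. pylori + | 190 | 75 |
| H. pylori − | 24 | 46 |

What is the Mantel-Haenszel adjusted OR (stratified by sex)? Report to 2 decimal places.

OR_MH = Σ(aᵢdᵢ/nᵢ) / Σ(bᵢcᵢ/nᵢ), where nᵢ is the stratum total.
Stratum 1 (Women): n = 680; a·d/n = 254·201/680 = 75.0794; b·c/n = 140·85/680 = 17.5000
Stratum 2 (Men): n = 335; a·d/n = 190·46/335 = 26.0896; b·c/n = 75·24/335 = 5.3731
OR_MH = (75.0794 + 26.0896) / (17.5000 + 5.3731) = 101.1690 / 22.8731 = 4.42305

4.42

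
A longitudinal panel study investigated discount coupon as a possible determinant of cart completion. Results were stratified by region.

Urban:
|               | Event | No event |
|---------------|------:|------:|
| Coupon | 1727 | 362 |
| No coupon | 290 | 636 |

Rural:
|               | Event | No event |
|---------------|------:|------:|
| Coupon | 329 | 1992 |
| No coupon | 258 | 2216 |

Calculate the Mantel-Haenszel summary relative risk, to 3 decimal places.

2.149

RR_MH = Σ(aᵢ·n₀ᵢ/nᵢ) / Σ(cᵢ·n₁ᵢ/nᵢ), with n₁ᵢ = aᵢ+bᵢ (exposed), n₀ᵢ = cᵢ+dᵢ (unexposed), nᵢ = n₁ᵢ+n₀ᵢ.
Stratum 1 (Urban): n₁ = 2089, n₀ = 926, n = 3015; a·n₀/n = 1727·926/3015 = 530.4153; c·n₁/n = 290·2089/3015 = 200.9320
Stratum 2 (Rural): n₁ = 2321, n₀ = 2474, n = 4795; a·n₀/n = 329·2474/4795 = 169.7489; c·n₁/n = 258·2321/4795 = 124.8838
RR_MH = (530.4153 + 169.7489) / (200.9320 + 124.8838) = 700.1642 / 325.8158 = 2.14896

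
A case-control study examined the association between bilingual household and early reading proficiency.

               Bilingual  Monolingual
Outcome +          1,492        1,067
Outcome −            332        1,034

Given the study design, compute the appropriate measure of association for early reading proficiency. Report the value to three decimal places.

4.355

Reading the table with exposure as columns: a = 1492 (Bilingual, case), b = 332 (Bilingual, non-case), c = 1067 (Monolingual, case), d = 1034.
This is a case-control study: participants were sampled on outcome status, so risks in the source population cannot be estimated directly — relative risk is not valid here. The odds ratio is the appropriate measure.
OR = (a·d)/(b·c) = (1492 × 1034) / (332 × 1067) = 1542728 / 354244 = 4.35499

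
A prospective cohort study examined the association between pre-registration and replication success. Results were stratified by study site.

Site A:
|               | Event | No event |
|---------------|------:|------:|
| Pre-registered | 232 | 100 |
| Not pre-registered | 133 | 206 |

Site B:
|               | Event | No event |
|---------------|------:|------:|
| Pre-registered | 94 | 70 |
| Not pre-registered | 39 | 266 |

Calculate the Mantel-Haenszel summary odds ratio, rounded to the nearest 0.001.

OR_MH = Σ(aᵢdᵢ/nᵢ) / Σ(bᵢcᵢ/nᵢ), where nᵢ is the stratum total.
Stratum 1 (Site A): n = 671; a·d/n = 232·206/671 = 71.2250; b·c/n = 100·133/671 = 19.8212
Stratum 2 (Site B): n = 469; a·d/n = 94·266/469 = 53.3134; b·c/n = 70·39/469 = 5.8209
OR_MH = (71.2250 + 53.3134) / (19.8212 + 5.8209) = 124.5385 / 25.6421 = 4.85680

4.857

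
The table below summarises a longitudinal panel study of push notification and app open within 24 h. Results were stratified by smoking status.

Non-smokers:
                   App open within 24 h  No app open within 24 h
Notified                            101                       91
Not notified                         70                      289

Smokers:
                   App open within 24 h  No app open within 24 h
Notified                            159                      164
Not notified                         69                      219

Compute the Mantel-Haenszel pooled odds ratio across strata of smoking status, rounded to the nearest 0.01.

3.66

OR_MH = Σ(aᵢdᵢ/nᵢ) / Σ(bᵢcᵢ/nᵢ), where nᵢ is the stratum total.
Stratum 1 (Non-smokers): n = 551; a·d/n = 101·289/551 = 52.9746; b·c/n = 91·70/551 = 11.5608
Stratum 2 (Smokers): n = 611; a·d/n = 159·219/611 = 56.9902; b·c/n = 164·69/611 = 18.5205
OR_MH = (52.9746 + 56.9902) / (11.5608 + 18.5205) = 109.9648 / 30.0813 = 3.65559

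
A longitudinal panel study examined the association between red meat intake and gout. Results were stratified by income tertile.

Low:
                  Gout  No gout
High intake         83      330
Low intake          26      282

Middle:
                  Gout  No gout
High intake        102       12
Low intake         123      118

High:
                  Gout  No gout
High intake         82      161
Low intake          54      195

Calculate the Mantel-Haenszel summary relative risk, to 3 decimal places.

RR_MH = Σ(aᵢ·n₀ᵢ/nᵢ) / Σ(cᵢ·n₁ᵢ/nᵢ), with n₁ᵢ = aᵢ+bᵢ (exposed), n₀ᵢ = cᵢ+dᵢ (unexposed), nᵢ = n₁ᵢ+n₀ᵢ.
Stratum 1 (Low): n₁ = 413, n₀ = 308, n = 721; a·n₀/n = 83·308/721 = 35.4563; c·n₁/n = 26·413/721 = 14.8932
Stratum 2 (Middle): n₁ = 114, n₀ = 241, n = 355; a·n₀/n = 102·241/355 = 69.2451; c·n₁/n = 123·114/355 = 39.4986
Stratum 3 (High): n₁ = 243, n₀ = 249, n = 492; a·n₀/n = 82·249/492 = 41.5000; c·n₁/n = 54·243/492 = 26.6707
RR_MH = (35.4563 + 69.2451 + 41.5000) / (14.8932 + 39.4986 + 26.6707) = 146.2014 / 81.0625 = 1.80356

1.804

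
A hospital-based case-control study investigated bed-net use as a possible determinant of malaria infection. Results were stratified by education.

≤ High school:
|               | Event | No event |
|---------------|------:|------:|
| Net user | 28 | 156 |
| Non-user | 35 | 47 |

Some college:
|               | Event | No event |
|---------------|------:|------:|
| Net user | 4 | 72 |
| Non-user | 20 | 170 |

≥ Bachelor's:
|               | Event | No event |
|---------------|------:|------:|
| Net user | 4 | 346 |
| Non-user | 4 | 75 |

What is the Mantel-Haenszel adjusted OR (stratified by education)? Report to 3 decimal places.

0.281

OR_MH = Σ(aᵢdᵢ/nᵢ) / Σ(bᵢcᵢ/nᵢ), where nᵢ is the stratum total.
Stratum 1 (≤ High school): n = 266; a·d/n = 28·47/266 = 4.9474; b·c/n = 156·35/266 = 20.5263
Stratum 2 (Some college): n = 266; a·d/n = 4·170/266 = 2.5564; b·c/n = 72·20/266 = 5.4135
Stratum 3 (≥ Bachelor's): n = 429; a·d/n = 4·75/429 = 0.6993; b·c/n = 346·4/429 = 3.2261
OR_MH = (4.9474 + 2.5564 + 0.6993) / (20.5263 + 5.4135 + 3.2261) = 8.2031 / 29.1660 = 0.28125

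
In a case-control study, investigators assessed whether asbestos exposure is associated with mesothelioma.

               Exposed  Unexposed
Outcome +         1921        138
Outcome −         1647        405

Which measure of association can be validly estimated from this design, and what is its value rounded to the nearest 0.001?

3.423

Reading the table with exposure as columns: a = 1921 (Exposed, case), b = 1647 (Exposed, non-case), c = 138 (Unexposed, case), d = 405.
This is a case-control study: participants were sampled on outcome status, so risks in the source population cannot be estimated directly — relative risk is not valid here. The odds ratio is the appropriate measure.
OR = (a·d)/(b·c) = (1921 × 405) / (1647 × 138) = 778005 / 227286 = 3.42302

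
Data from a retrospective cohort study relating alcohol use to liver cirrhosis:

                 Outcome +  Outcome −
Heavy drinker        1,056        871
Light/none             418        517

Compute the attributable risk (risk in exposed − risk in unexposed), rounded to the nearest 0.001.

Cells: a = 1056, b = 871, c = 418, d = 517.
Risk in exposed = 1056/1927 = 0.548002; risk in unexposed = 418/935 = 0.447059.
Risk difference = 0.548002 − 0.447059 = 0.100943

0.101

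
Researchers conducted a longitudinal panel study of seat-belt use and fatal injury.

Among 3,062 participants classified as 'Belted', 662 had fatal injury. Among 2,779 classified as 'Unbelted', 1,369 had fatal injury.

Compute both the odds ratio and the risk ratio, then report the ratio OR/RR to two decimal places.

0.65

From the description: a = 662, b = 2400, c = 1369, d = 1410.
OR = (662·1410)/(2400·1369) = 933420/3285600 = 0.28409
Risk in exposed = 662/3062 = 0.21620; risk in unexposed = 1369/2779 = 0.49262; RR = 0.43887
OR/RR = 0.28409 / 0.43887 = 0.64733
The outcome is not rare, so the OR lies further from 1 than the RR.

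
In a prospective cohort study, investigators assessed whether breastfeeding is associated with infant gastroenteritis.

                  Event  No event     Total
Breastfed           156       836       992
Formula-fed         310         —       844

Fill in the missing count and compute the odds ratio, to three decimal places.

0.321

The missing cell is in the unexposed row: 844 − 310 = 534.
So a = 156, b = 836, c = 310, d = 534.
OR = (a·d)/(b·c) = (156 × 534) / (836 × 310) = 83304 / 259160 = 0.32144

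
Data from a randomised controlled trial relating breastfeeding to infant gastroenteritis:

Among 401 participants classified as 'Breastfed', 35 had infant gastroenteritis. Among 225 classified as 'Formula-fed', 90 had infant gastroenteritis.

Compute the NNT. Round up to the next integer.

Risk in treated group = 35/401 = 0.08728; risk in control = 90/225 = 0.40000.
Absolute risk reduction = 0.40000 − 0.08728 = 0.31272
NNT = 1 / ARR = 1 / 0.31272 = 3.198 → round up → 4

4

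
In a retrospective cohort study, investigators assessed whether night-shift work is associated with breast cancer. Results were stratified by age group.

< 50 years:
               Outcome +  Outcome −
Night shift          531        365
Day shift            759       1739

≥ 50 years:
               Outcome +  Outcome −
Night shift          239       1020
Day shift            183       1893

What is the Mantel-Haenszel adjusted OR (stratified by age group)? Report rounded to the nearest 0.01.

OR_MH = Σ(aᵢdᵢ/nᵢ) / Σ(bᵢcᵢ/nᵢ), where nᵢ is the stratum total.
Stratum 1 (< 50 years): n = 3394; a·d/n = 531·1739/3394 = 272.0710; b·c/n = 365·759/3394 = 81.6249
Stratum 2 (≥ 50 years): n = 3335; a·d/n = 239·1893/3335 = 135.6603; b·c/n = 1020·183/3335 = 55.9700
OR_MH = (272.0710 + 135.6603) / (81.6249 + 55.9700) = 407.7313 / 137.5949 = 2.96327

2.96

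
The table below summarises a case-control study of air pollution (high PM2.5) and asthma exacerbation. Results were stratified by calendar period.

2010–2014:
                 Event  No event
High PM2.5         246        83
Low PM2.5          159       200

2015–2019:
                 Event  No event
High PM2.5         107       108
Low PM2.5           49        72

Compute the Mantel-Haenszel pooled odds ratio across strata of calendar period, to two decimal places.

OR_MH = Σ(aᵢdᵢ/nᵢ) / Σ(bᵢcᵢ/nᵢ), where nᵢ is the stratum total.
Stratum 1 (2010–2014): n = 688; a·d/n = 246·200/688 = 71.5116; b·c/n = 83·159/688 = 19.1817
Stratum 2 (2015–2019): n = 336; a·d/n = 107·72/336 = 22.9286; b·c/n = 108·49/336 = 15.7500
OR_MH = (71.5116 + 22.9286) / (19.1817 + 15.7500) = 94.4402 / 34.9317 = 2.70357

2.70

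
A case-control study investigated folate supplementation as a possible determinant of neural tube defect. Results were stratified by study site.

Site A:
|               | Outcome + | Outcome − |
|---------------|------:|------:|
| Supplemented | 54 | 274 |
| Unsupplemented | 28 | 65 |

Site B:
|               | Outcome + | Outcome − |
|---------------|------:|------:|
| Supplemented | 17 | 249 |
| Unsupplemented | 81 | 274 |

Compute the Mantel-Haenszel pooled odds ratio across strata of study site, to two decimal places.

0.31

OR_MH = Σ(aᵢdᵢ/nᵢ) / Σ(bᵢcᵢ/nᵢ), where nᵢ is the stratum total.
Stratum 1 (Site A): n = 421; a·d/n = 54·65/421 = 8.3373; b·c/n = 274·28/421 = 18.2233
Stratum 2 (Site B): n = 621; a·d/n = 17·274/621 = 7.5008; b·c/n = 249·81/621 = 32.4783
OR_MH = (8.3373 + 7.5008) / (18.2233 + 32.4783) = 15.8381 / 50.7015 = 0.31238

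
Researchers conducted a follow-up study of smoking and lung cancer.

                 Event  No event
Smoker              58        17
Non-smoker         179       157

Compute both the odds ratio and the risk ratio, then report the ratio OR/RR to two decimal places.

Cells: a = 58, b = 17, c = 179, d = 157.
OR = (58·157)/(17·179) = 9106/3043 = 2.99244
Risk in exposed = 58/75 = 0.77333; risk in unexposed = 179/336 = 0.53274; RR = 1.45162
OR/RR = 2.99244 / 1.45162 = 2.06145
The outcome is not rare, so the OR lies further from 1 than the RR.

2.06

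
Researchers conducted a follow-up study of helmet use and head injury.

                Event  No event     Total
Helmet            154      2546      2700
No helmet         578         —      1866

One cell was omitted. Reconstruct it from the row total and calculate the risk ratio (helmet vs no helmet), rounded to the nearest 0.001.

The missing cell is in the unexposed row: 1866 − 578 = 1288.
So a = 154, b = 2546, c = 578, d = 1288.
RR = [a/(a+b)] / [c/(c+d)] = (154/2700) / (578/1866) = 0.05704/0.30975 = 0.18414

0.184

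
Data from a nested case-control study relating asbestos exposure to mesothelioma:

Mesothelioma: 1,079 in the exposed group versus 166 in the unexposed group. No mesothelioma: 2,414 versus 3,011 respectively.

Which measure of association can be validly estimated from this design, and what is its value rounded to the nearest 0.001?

From the description: a = 1079, b = 2414, c = 166, d = 3011.
This is a nested case-control study: participants were sampled on outcome status, so risks in the source population cannot be estimated directly — relative risk is not valid here. The odds ratio is the appropriate measure.
OR = (a·d)/(b·c) = (1079 × 3011) / (2414 × 166) = 3248869 / 400724 = 8.10750

8.107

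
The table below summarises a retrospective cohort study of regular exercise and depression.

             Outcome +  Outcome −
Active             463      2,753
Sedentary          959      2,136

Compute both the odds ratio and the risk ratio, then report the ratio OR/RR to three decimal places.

0.806

Cells: a = 463, b = 2753, c = 959, d = 2136.
OR = (463·2136)/(2753·959) = 988968/2640127 = 0.37459
Risk in exposed = 463/3216 = 0.14397; risk in unexposed = 959/3095 = 0.30985; RR = 0.46463
OR/RR = 0.37459 / 0.46463 = 0.80621
The outcome is not rare, so the OR lies further from 1 than the RR.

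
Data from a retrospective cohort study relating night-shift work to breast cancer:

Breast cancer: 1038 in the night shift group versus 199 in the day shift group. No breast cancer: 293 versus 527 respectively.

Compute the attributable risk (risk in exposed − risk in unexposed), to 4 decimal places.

From the description: a = 1038, b = 293, c = 199, d = 527.
Risk in exposed = 1038/1331 = 0.779865; risk in unexposed = 199/726 = 0.274105.
Risk difference = 0.779865 − 0.274105 = 0.505760

0.5058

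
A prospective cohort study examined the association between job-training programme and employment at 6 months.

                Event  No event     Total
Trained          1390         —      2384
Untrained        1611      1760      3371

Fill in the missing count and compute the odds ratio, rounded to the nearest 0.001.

The missing cell is in the exposed row: 2384 − 1390 = 994.
So a = 1390, b = 994, c = 1611, d = 1760.
OR = (a·d)/(b·c) = (1390 × 1760) / (994 × 1611) = 2446400 / 1601334 = 1.52773

1.528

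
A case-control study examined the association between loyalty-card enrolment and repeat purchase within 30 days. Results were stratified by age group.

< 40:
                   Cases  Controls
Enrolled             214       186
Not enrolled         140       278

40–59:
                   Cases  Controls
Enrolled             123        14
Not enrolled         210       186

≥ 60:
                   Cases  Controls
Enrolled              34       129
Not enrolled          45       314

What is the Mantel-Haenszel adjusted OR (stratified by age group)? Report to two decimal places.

OR_MH = Σ(aᵢdᵢ/nᵢ) / Σ(bᵢcᵢ/nᵢ), where nᵢ is the stratum total.
Stratum 1 (< 40): n = 818; a·d/n = 214·278/818 = 72.7286; b·c/n = 186·140/818 = 31.8337
Stratum 2 (40–59): n = 533; a·d/n = 123·186/533 = 42.9231; b·c/n = 14·210/533 = 5.5159
Stratum 3 (≥ 60): n = 522; a·d/n = 34·314/522 = 20.4521; b·c/n = 129·45/522 = 11.1207
OR_MH = (72.7286 + 42.9231 + 20.4521) / (31.8337 + 5.5159 + 11.1207) = 136.1038 / 48.4704 = 2.80798

2.81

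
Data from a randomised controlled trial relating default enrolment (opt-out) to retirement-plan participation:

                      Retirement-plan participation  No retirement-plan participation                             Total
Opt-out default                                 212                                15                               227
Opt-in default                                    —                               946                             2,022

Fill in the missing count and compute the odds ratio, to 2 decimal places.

The missing cell is in the unexposed row: 2022 − 946 = 1076.
So a = 212, b = 15, c = 1076, d = 946.
OR = (a·d)/(b·c) = (212 × 946) / (15 × 1076) = 200552 / 16140 = 12.42577

12.43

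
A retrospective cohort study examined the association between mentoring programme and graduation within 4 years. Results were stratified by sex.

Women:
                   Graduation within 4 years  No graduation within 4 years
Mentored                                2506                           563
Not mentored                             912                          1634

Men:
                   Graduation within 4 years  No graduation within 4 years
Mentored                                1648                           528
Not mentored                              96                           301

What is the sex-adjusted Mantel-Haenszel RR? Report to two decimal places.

RR_MH = Σ(aᵢ·n₀ᵢ/nᵢ) / Σ(cᵢ·n₁ᵢ/nᵢ), with n₁ᵢ = aᵢ+bᵢ (exposed), n₀ᵢ = cᵢ+dᵢ (unexposed), nᵢ = n₁ᵢ+n₀ᵢ.
Stratum 1 (Women): n₁ = 3069, n₀ = 2546, n = 5615; a·n₀/n = 2506·2546/5615 = 1136.2914; c·n₁/n = 912·3069/5615 = 498.4734
Stratum 2 (Men): n₁ = 2176, n₀ = 397, n = 2573; a·n₀/n = 1648·397/2573 = 254.2775; c·n₁/n = 96·2176/2573 = 81.1877
RR_MH = (1136.2914 + 254.2775) / (498.4734 + 81.1877) = 1390.5689 / 579.6611 = 2.39893

2.40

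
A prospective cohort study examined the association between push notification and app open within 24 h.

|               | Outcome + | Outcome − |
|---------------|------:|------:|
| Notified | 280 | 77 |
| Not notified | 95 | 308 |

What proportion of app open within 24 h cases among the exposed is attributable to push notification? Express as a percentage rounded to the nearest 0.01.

Cells: a = 280, b = 77, c = 95, d = 308.
Risk in exposed = 280/357 = 0.78431; risk in unexposed = 95/403 = 0.23573.
RR = 0.78431/0.23573 = 3.32714
AR% = (RR − 1)/RR × 100 = (3.32714 − 1)/3.32714 × 100 = 69.9442%

69.94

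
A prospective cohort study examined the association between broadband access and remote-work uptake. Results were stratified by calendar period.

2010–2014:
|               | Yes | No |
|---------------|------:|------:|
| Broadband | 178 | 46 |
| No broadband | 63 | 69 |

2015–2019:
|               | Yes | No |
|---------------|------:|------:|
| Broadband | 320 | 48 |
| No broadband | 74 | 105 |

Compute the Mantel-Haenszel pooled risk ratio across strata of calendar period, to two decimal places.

1.91

RR_MH = Σ(aᵢ·n₀ᵢ/nᵢ) / Σ(cᵢ·n₁ᵢ/nᵢ), with n₁ᵢ = aᵢ+bᵢ (exposed), n₀ᵢ = cᵢ+dᵢ (unexposed), nᵢ = n₁ᵢ+n₀ᵢ.
Stratum 1 (2010–2014): n₁ = 224, n₀ = 132, n = 356; a·n₀/n = 178·132/356 = 66.0000; c·n₁/n = 63·224/356 = 39.6404
Stratum 2 (2015–2019): n₁ = 368, n₀ = 179, n = 547; a·n₀/n = 320·179/547 = 104.7166; c·n₁/n = 74·368/547 = 49.7843
RR_MH = (66.0000 + 104.7166) / (39.6404 + 49.7843) = 170.7166 / 89.4247 = 1.90905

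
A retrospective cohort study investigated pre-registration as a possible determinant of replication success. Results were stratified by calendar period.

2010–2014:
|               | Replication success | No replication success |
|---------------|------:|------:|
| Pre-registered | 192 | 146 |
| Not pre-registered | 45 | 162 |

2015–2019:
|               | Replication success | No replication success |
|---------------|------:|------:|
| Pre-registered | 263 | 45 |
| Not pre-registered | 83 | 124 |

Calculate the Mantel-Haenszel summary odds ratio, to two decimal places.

6.24

OR_MH = Σ(aᵢdᵢ/nᵢ) / Σ(bᵢcᵢ/nᵢ), where nᵢ is the stratum total.
Stratum 1 (2010–2014): n = 545; a·d/n = 192·162/545 = 57.0716; b·c/n = 146·45/545 = 12.0550
Stratum 2 (2015–2019): n = 515; a·d/n = 263·124/515 = 63.3243; b·c/n = 45·83/515 = 7.2524
OR_MH = (57.0716 + 63.3243) / (12.0550 + 7.2524) = 120.3958 / 19.3075 = 6.23571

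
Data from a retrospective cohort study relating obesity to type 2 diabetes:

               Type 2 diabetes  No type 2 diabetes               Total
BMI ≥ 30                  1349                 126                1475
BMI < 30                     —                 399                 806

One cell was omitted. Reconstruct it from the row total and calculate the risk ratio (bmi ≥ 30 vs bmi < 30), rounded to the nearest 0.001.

1.811

The missing cell is in the unexposed row: 806 − 399 = 407.
So a = 1349, b = 126, c = 407, d = 399.
RR = [a/(a+b)] / [c/(c+d)] = (1349/1475) / (407/806) = 0.91458/0.50496 = 1.81118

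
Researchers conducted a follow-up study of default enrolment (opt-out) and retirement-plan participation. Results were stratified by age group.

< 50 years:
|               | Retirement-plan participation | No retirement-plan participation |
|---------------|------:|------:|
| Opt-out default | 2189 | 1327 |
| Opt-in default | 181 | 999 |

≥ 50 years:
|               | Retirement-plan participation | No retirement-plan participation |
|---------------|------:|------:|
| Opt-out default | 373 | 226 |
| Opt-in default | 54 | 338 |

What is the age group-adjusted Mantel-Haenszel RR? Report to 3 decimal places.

4.148

RR_MH = Σ(aᵢ·n₀ᵢ/nᵢ) / Σ(cᵢ·n₁ᵢ/nᵢ), with n₁ᵢ = aᵢ+bᵢ (exposed), n₀ᵢ = cᵢ+dᵢ (unexposed), nᵢ = n₁ᵢ+n₀ᵢ.
Stratum 1 (< 50 years): n₁ = 3516, n₀ = 1180, n = 4696; a·n₀/n = 2189·1180/4696 = 550.0468; c·n₁/n = 181·3516/4696 = 135.5187
Stratum 2 (≥ 50 years): n₁ = 599, n₀ = 392, n = 991; a·n₀/n = 373·392/991 = 147.5439; c·n₁/n = 54·599/991 = 32.6398
RR_MH = (550.0468 + 147.5439) / (135.5187 + 32.6398) = 697.5907 / 168.1585 = 4.14841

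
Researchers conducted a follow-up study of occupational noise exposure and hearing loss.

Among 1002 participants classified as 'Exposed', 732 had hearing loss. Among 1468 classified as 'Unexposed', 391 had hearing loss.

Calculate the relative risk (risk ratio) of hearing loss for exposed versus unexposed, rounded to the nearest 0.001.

2.743

From the description: a = 732, b = 270, c = 391, d = 1077.
Risk in exposed = 732/1002 = 0.73054; risk in unexposed = 391/1468 = 0.26635.
RR = 0.73054 / 0.26635 = 2.74279
The risk among the exposed is 2.74 times that among the unexposed.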